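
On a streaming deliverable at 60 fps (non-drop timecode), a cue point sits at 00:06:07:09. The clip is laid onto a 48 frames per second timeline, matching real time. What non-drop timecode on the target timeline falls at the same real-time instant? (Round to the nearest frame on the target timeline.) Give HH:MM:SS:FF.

00:06:07:07

Source frame index: (0×3600 + 6×60 + 7) × 60 + 9 = 22029.
Real time: 22029 / (60) = 7343/20 s.
Target frame: (7343/20) × (48) = 88116/5 ≈ 17623.200 → 17623.
At 48 labels/s: frame 17623 → 00:06:07:07.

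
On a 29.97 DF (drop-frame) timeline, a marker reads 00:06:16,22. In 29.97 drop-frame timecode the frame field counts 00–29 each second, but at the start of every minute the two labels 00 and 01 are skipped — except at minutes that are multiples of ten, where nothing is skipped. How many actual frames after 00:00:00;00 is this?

As if non-drop at 30 labels/s: (0 × 3600 + 6 × 60 + 16) × 30 + 22 = 11302.
Minute boundaries passed: 6; those not divisible by 10: 6 − 0 = 6; dropped labels = 2 × 6 = 12.
Actual frame index = 11302 − 12 = 11290.

11290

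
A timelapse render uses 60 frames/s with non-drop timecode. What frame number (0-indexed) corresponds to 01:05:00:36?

234036

Total seconds to the label: (1 × 3600 + 5 × 60 + 0) = 3900.
Frame index = 3900 × 60 + 36 = 234036.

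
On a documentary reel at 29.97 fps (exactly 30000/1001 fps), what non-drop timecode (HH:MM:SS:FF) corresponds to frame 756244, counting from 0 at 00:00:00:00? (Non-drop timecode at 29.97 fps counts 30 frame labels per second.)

756244 ÷ 30 = 25208 full seconds, remainder 4 frames.
25208 s = 7 h 0 min 8 s.
Timecode: 07:00:08:04.

07:00:08:04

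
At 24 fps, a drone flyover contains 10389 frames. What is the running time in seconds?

Running time = 10389 / (24) = 432.875 s.

432.875 seconds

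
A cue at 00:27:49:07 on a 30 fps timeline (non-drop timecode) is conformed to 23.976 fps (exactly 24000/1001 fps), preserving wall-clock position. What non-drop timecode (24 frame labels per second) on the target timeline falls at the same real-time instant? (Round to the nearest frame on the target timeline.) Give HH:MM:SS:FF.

Source frame index: (0×3600 + 27×60 + 49) × 30 + 7 = 50077.
Real time: 50077 / (30) = 50077/30 s.
Target frame: (50077/30) × (24000/1001) = 40061600/1001 ≈ 40021.578 → 40022.
At 24 labels/s: frame 40022 → 00:27:47:14.

00:27:47:14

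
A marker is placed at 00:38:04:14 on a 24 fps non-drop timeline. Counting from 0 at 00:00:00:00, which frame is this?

Total seconds to the label: (0 × 3600 + 38 × 60 + 4) = 2284.
Frame index = 2284 × 24 + 14 = 54830.

frame 54830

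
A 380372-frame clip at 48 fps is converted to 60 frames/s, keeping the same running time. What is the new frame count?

475465 frames

Target frames = source frames × (target rate / source rate) = 380372 × (60)/(48) = 380372 × 5/4 = 475465.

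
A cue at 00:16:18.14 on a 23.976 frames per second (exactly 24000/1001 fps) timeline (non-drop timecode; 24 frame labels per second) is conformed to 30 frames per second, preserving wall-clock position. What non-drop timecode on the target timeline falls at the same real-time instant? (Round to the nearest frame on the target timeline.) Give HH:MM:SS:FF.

Source frame index: (0×3600 + 16×60 + 18) × 24 + 14 = 23486.
Real time: 23486 / (24000/1001) = 11754743/12000 s.
Target frame: (11754743/12000) × (30) = 11754743/400 ≈ 29386.857 → 29387.
At 30 labels/s: frame 29387 → 00:16:19:17.

00:16:19:17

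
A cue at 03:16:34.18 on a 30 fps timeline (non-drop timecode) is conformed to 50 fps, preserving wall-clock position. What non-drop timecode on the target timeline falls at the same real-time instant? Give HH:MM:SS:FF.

Source frame index: (3×3600 + 16×60 + 34) × 30 + 18 = 353838.
Real time: 353838 / (30) = 58973/5 s.
Target frame: (58973/5) × (50) = 589730.
At 50 labels/s: frame 589730 → 03:16:34:30.

03:16:34:30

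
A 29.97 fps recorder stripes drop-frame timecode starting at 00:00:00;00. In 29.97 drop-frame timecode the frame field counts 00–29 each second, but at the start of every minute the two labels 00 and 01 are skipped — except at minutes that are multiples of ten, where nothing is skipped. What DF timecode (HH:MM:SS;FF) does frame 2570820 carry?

Each 10-minute DF block holds 10 × 60 × 30 − 9 × 2 = 17982 frames. 2570820 ÷ 17982 → 142 full blocks, remainder 17376.
Within the partial block the first minute is 1800 frames and each further minute 1798, so 9 further minute boundaries passed. Total skipped labels = 18 × 142 + 2 × 9 = 2574.
Non-drop label index = 2570820 + 2574 = 2573394; at 30 labels/s that is 23:49:39:24, i.e. DF 23:49:39;24.

23:49:39;24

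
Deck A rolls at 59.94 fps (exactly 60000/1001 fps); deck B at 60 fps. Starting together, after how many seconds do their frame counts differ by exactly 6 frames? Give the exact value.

100.1 seconds

The gap grows by |60 − 60000/1001| = 60/1001 frames per second.
Time for a 6-frame gap: 6 ÷ (60/1001) = 100.1 s.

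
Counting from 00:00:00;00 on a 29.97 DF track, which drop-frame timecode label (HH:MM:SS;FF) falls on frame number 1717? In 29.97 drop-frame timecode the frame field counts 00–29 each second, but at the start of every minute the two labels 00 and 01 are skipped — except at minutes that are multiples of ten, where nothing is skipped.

Ten DF minutes hold 17982 frames, so frame 1717 lies in block 0 (frames 0–17981) with 1717 frames into that block.
The block's first minute is 1800 frames and the rest 1798 each; 1717 frames reaches minute 0, so 0 × 18 + 0 × 2 = 0 labels have been skipped so far.
Adding those back, label number 1717 + 0 = 1717 at 30 labels/s is 57 s + 7 f = 0 h 0 min 57 s frame 7, i.e. 00:00:57;07.

00:00:57;07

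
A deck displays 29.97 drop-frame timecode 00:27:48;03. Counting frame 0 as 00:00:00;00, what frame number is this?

Complete 10-minute blocks: 2, each 17982 frames → 35964.
Remaining 7 whole minutes in the current block: 1800 + 6 × 1798 = 12588 frames.
Within the current minute: 48 × 30 + 3 − 2 = 1441 (labels ;00/;01 skipped at this minute). Total = 35964 + 12588 + 1441 = 49993.

49993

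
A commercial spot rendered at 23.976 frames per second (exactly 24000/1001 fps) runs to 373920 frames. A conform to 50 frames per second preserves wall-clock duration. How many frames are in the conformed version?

779779 frames

Target frames = source frames × (target rate / source rate) = 373920 × (50)/(24000/1001) = 373920 × 1001/480 = 779779.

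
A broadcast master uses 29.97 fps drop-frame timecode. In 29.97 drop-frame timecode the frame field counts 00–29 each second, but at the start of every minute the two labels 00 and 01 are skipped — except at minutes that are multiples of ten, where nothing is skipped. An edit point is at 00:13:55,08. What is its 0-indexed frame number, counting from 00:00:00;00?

25034

Complete 10-minute blocks: 1, each 17982 frames → 17982.
Remaining 3 whole minutes in the current block: 1800 + 2 × 1798 = 5396 frames.
Within the current minute: 55 × 30 + 8 − 2 = 1656 (labels ;00/;01 skipped at this minute). Total = 17982 + 5396 + 1656 = 25034.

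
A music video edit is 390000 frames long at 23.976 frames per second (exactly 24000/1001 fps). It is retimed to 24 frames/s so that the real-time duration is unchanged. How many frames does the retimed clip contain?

390390 frames

Target frames = source frames × (target rate / source rate) = 390000 × (24)/(24000/1001) = 390000 × 1001/1000 = 390390.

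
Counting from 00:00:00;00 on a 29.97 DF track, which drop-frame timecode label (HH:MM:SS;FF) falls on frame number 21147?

00:11:45;17

Each 10-minute DF block holds 10 × 60 × 30 − 9 × 2 = 17982 frames. 21147 ÷ 17982 → 1 full block, remainder 3165.
Within the partial block the first minute is 1800 frames and each further minute 1798, so 1 further minute boundary passed. Total skipped labels = 18 × 1 + 2 × 1 = 20.
Non-drop label index = 21147 + 20 = 21167; at 30 labels/s that is 00:11:45:17, i.e. DF 00:11:45;17.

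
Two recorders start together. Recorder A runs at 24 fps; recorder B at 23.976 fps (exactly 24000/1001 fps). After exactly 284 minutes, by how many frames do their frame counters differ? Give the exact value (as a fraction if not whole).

284 min = 17040 s.
A emits 24 × 17040 = 408960 frames; B emits 24000/1001 × 17040 = 408960000/1001.
Difference = 408960/1001 frames (≈ 408.5514); B is behind A.

408960/1001 frames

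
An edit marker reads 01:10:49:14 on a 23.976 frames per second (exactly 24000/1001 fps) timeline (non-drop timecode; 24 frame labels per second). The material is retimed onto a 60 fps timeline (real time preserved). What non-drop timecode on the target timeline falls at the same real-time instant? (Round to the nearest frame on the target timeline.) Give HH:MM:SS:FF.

Source frame index: (1×3600 + 10×60 + 49) × 24 + 14 = 101990.
Real time: 101990 / (24000/1001) = 10209199/2400 s.
Target frame: (10209199/2400) × (60) = 10209199/40 ≈ 255229.975 → 255230.
At 60 labels/s: frame 255230 → 01:10:53:50.

01:10:53:50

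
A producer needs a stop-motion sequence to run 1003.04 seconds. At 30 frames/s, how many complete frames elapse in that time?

30091 frames

Frames = 1003.04 × 30 = 150456/5 ≈ 30091.2000.
Complete frames: 30091.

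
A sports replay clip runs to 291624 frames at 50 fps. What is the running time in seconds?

Running time = 291624 / (50) = 5832.48 s.

5832.48 seconds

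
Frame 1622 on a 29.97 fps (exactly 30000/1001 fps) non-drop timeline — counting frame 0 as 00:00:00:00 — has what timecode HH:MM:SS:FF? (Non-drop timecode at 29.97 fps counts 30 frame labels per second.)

1622 ÷ 30 = 54 full seconds, remainder 2 frames.
54 s = 0 h 0 min 54 s.
Timecode: 00:00:54:02.

00:00:54:02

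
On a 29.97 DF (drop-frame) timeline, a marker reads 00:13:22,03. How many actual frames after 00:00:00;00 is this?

24039

Complete 10-minute blocks: 1, each 17982 frames → 17982.
Remaining 3 whole minutes in the current block: 1800 + 2 × 1798 = 5396 frames.
Within the current minute: 22 × 30 + 3 − 2 = 661 (labels ;00/;01 skipped at this minute). Total = 17982 + 5396 + 661 = 24039.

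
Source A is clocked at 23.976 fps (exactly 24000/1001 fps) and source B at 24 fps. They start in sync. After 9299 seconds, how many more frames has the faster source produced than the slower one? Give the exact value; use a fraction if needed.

223176/1001 frames

A emits 24000/1001 × 9299 = 223176000/1001 frames; B emits 24 × 9299 = 223176.
Difference = 223176/1001 frames (≈ 222.9530); B is ahead of A.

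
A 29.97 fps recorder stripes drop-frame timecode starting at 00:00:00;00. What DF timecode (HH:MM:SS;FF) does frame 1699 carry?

00:00:56;19

Each 10-minute DF block holds 10 × 60 × 30 − 9 × 2 = 17982 frames. 1699 ÷ 17982 → 0 full blocks, remainder 1699.
Within the partial block the first minute is 1800 frames and each further minute 1798, so 0 further minute boundaries passed. Total skipped labels = 18 × 0 + 2 × 0 = 0.
Non-drop label index = 1699 + 0 = 1699; at 30 labels/s that is 00:00:56:19, i.e. DF 00:00:56;19.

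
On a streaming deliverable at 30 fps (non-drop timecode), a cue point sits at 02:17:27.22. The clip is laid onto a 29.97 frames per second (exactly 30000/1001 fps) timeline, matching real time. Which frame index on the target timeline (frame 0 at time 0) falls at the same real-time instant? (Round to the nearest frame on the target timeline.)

Source frame index: (2×3600 + 17×60 + 27) × 30 + 22 = 247432.
Real time: 247432 / (30) = 123716/15 s.
Target frame: (123716/15) × (30000/1001) = 247432000/1001 ≈ 247184.815 → 247185.

frame 247185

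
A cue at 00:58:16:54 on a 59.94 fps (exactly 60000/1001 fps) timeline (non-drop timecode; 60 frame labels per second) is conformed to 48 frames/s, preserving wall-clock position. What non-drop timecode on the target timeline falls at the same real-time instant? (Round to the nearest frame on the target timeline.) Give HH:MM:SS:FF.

00:58:20:19

Source frame index: (0×3600 + 58×60 + 16) × 60 + 54 = 209814.
Real time: 209814 / (60000/1001) = 35003969/10000 s.
Target frame: (35003969/10000) × (48) = 105011907/625 ≈ 168019.051 → 168019.
At 48 labels/s: frame 168019 → 00:58:20:19.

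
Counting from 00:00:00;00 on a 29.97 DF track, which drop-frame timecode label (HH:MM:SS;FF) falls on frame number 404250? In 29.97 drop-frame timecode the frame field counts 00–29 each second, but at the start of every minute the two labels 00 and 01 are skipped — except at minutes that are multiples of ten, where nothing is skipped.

03:44:48;14

Ten DF minutes hold 17982 frames, so frame 404250 lies in block 22 (frames 395604–413585) with 8646 frames into that block.
The block's first minute is 1800 frames and the rest 1798 each; 8646 frames reaches minute 4, so 22 × 18 + 4 × 2 = 404 labels have been skipped so far.
Adding those back, label number 404250 + 404 = 404654 at 30 labels/s is 13488 s + 14 f = 3 h 44 min 48 s frame 14, i.e. 03:44:48;14.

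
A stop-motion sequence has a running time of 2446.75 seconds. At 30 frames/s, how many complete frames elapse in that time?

Frames = 2446.75 × 30 = 146805/2 ≈ 73402.5000.
Complete frames: 73402.

73402 frames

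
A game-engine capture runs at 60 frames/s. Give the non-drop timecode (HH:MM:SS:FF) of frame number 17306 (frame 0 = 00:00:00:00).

17306 ÷ 60 = 288 full seconds, remainder 26 frames.
288 s = 0 h 4 min 48 s.
Timecode: 00:04:48:26.

00:04:48:26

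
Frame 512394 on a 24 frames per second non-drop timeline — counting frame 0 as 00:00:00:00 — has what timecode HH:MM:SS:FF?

512394 ÷ 24 = 21349 full seconds, remainder 18 frames.
21349 s = 5 h 55 min 49 s.
Timecode: 05:55:49:18.

05:55:49:18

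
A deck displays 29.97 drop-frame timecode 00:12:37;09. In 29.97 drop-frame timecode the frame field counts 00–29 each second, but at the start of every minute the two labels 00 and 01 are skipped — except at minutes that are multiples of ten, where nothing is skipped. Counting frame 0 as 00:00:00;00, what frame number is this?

22697

Complete 10-minute blocks: 1, each 17982 frames → 17982.
Remaining 2 whole minutes in the current block: 1800 + 1 × 1798 = 3598 frames.
Within the current minute: 37 × 30 + 9 − 2 = 1117 (labels ;00/;01 skipped at this minute). Total = 17982 + 3598 + 1117 = 22697.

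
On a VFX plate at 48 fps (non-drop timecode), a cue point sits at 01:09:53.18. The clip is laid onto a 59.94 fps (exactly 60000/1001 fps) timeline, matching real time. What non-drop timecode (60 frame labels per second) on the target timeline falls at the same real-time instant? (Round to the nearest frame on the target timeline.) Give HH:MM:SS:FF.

01:09:49:11

Source frame index: (1×3600 + 9×60 + 53) × 48 + 18 = 201282.
Real time: 201282 / (48) = 33547/8 s.
Target frame: (33547/8) × (60000/1001) = 251602500/1001 ≈ 251351.149 → 251351.
At 60 labels/s: frame 251351 → 01:09:49:11.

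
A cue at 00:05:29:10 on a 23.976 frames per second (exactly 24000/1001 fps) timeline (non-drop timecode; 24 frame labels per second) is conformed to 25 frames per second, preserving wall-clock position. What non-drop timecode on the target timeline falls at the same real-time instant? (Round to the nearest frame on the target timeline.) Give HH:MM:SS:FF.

Source frame index: (0×3600 + 5×60 + 29) × 24 + 10 = 7906.
Real time: 7906 / (24000/1001) = 3956953/12000 s.
Target frame: (3956953/12000) × (25) = 3956953/480 ≈ 8243.652 → 8244.
At 25 labels/s: frame 8244 → 00:05:29:19.

00:05:29:19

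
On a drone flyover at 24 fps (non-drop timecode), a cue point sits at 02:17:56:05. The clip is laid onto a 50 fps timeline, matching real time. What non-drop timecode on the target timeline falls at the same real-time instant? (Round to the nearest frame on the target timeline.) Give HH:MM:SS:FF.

Source frame index: (2×3600 + 17×60 + 56) × 24 + 5 = 198629.
Real time: 198629 / (24) = 198629/24 s.
Target frame: (198629/24) × (50) = 4965725/12 ≈ 413810.417 → 413810.
At 50 labels/s: frame 413810 → 02:17:56:10.

02:17:56:10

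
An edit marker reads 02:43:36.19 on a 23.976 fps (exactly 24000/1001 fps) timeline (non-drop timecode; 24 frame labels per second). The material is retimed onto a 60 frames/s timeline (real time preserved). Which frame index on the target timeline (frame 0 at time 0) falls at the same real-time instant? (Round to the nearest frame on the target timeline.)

frame 589597

Source frame index: (2×3600 + 43×60 + 36) × 24 + 19 = 235603.
Real time: 235603 / (24000/1001) = 235838603/24000 s.
Target frame: (235838603/24000) × (60) = 235838603/400 ≈ 589596.507 → 589597.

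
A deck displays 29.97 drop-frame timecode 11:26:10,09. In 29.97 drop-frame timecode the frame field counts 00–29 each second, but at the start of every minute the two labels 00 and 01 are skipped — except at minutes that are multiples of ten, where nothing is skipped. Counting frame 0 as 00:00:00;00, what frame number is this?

Complete 10-minute blocks: 68, each 17982 frames → 1222776.
Remaining 6 whole minutes in the current block: 1800 + 5 × 1798 = 10790 frames.
Within the current minute: 10 × 30 + 9 − 2 = 307 (labels ;00/;01 skipped at this minute). Total = 1222776 + 10790 + 307 = 1233873.

1233873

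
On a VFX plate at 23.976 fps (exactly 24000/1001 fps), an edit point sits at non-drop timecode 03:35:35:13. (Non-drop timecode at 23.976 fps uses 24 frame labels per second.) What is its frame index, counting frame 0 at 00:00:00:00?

frame 310453

Total seconds to the label: (3 × 3600 + 35 × 60 + 35) = 12935.
Frame index = 12935 × 24 + 13 = 310453.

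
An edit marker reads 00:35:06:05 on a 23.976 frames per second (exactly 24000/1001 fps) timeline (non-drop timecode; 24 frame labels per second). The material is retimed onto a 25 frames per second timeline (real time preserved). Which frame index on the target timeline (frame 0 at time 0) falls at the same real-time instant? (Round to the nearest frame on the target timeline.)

Source frame index: (0×3600 + 35×60 + 6) × 24 + 5 = 50549.
Real time: 50549 / (24000/1001) = 50599549/24000 s.
Target frame: (50599549/24000) × (25) = 50599549/960 ≈ 52707.864 → 52708.

frame 52708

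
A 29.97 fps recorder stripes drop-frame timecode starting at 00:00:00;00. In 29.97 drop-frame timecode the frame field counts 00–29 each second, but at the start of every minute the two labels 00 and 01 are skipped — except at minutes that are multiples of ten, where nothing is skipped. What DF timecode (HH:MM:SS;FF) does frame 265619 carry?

Each 10-minute DF block holds 10 × 60 × 30 − 9 × 2 = 17982 frames. 265619 ÷ 17982 → 14 full blocks, remainder 13871.
Within the partial block the first minute is 1800 frames and each further minute 1798, so 7 further minute boundaries passed. Total skipped labels = 18 × 14 + 2 × 7 = 266.
Non-drop label index = 265619 + 266 = 265885; at 30 labels/s that is 02:27:42:25, i.e. DF 02:27:42;25.

02:27:42;25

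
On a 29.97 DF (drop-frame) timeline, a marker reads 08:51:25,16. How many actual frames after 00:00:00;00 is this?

As if non-drop at 30 labels/s: (8 × 3600 + 51 × 60 + 25) × 30 + 16 = 956566.
Minute boundaries passed: 531; those not divisible by 10: 531 − 53 = 478; dropped labels = 2 × 478 = 956.
Actual frame index = 956566 − 956 = 955610.

955610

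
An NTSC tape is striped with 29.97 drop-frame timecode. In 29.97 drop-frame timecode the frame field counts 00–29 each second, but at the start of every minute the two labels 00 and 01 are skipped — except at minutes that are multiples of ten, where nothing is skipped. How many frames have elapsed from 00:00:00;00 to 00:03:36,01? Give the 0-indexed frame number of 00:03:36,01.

6475

As if non-drop at 30 labels/s: (0 × 3600 + 3 × 60 + 36) × 30 + 1 = 6481.
Minute boundaries passed: 3; those not divisible by 10: 3 − 0 = 3; dropped labels = 2 × 3 = 6.
Actual frame index = 6481 − 6 = 6475.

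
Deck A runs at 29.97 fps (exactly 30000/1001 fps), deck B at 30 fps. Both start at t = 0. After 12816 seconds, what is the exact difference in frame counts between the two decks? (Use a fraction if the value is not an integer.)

384480/1001 frames

A emits 30000/1001 × 12816 = 384480000/1001 frames; B emits 30 × 12816 = 384480.
Difference = 384480/1001 frames (≈ 384.0959); B is ahead of A.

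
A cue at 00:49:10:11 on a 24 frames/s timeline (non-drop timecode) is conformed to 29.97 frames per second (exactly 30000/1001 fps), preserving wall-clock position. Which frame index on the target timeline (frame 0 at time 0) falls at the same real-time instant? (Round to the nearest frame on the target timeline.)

frame 88425

Source frame index: (0×3600 + 49×60 + 10) × 24 + 11 = 70811.
Real time: 70811 / (24) = 70811/24 s.
Target frame: (70811/24) × (30000/1001) = 6808750/77 ≈ 88425.325 → 88425.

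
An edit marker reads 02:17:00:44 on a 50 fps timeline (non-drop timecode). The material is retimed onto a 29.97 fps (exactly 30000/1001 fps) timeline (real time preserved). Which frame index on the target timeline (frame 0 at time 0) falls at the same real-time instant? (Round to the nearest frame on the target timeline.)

Source frame index: (2×3600 + 17×60 + 0) × 50 + 44 = 411044.
Real time: 411044 / (50) = 205522/25 s.
Target frame: (205522/25) × (30000/1001) = 246626400/1001 ≈ 246380.020 → 246380.

frame 246380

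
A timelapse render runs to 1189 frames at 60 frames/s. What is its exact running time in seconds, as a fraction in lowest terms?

Running time = 1189 ÷ (60) = 1189 × 1/60 = 1189/60 s.

1189/60 seconds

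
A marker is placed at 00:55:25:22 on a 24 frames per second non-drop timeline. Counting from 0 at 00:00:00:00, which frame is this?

frame 79822

Total seconds to the label: (0 × 3600 + 55 × 60 + 25) = 3325.
Frame index = 3325 × 24 + 22 = 79822.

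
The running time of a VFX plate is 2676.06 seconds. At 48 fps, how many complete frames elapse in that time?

128450 frames

Frames = 2676.06 × 48 = 3211272/25 ≈ 128450.8800.
Complete frames: 128450.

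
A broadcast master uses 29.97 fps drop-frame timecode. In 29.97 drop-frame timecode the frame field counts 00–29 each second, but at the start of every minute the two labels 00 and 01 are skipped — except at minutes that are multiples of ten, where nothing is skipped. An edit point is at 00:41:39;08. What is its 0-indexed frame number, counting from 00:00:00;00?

74904

Complete 10-minute blocks: 4, each 17982 frames → 71928.
Remaining 1 whole minute in the current block: 1800 + 0 × 1798 = 1800 frames.
Within the current minute: 39 × 30 + 8 − 2 = 1176 (labels ;00/;01 skipped at this minute). Total = 71928 + 1800 + 1176 = 74904.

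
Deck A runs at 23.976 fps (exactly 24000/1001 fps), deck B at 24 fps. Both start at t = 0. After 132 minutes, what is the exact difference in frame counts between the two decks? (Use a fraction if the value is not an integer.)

17280/91 frames

132 min = 7920 s.
A emits 24000/1001 × 7920 = 17280000/91 frames; B emits 24 × 7920 = 190080.
Difference = 17280/91 frames (≈ 189.8901); B is ahead of A.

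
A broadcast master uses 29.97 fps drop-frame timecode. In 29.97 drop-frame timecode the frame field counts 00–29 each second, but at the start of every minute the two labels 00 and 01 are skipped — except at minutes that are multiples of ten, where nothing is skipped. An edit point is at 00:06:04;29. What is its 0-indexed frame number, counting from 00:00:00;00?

10937

Complete 10-minute blocks: 0, each 17982 frames → 0.
Remaining 6 whole minutes in the current block: 1800 + 5 × 1798 = 10790 frames.
Within the current minute: 4 × 30 + 29 − 2 = 147 (labels ;00/;01 skipped at this minute). Total = 0 + 10790 + 147 = 10937.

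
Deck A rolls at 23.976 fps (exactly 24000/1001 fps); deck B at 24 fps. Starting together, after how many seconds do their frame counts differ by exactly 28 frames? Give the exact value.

The gap grows by |24 − 24000/1001| = 24/1001 frames per second.
Time for a 28-frame gap: 28 ÷ (24/1001) = 7007/6 s.

7007/6 seconds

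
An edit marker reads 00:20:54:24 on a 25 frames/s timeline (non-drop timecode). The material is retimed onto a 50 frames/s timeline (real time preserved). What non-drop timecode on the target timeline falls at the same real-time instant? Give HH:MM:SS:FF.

00:20:54:48

Source frame index: (0×3600 + 20×60 + 54) × 25 + 24 = 31374.
Real time: 31374 / (25) = 31374/25 s.
Target frame: (31374/25) × (50) = 62748.
At 50 labels/s: frame 62748 → 00:20:54:48.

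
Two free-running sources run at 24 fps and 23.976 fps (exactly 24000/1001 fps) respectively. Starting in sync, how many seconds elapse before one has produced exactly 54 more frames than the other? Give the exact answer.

2252.25 seconds

The gap grows by |24000/1001 − 24| = 24/1001 frames per second.
Time for a 54-frame gap: 54 ÷ (24/1001) = 2252.25 s.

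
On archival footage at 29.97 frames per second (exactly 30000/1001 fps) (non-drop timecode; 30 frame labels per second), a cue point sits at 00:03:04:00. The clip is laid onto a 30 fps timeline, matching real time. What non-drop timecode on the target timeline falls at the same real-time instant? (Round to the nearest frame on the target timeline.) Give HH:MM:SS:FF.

Source frame index: (0×3600 + 3×60 + 4) × 30 + 0 = 5520.
Real time: 5520 / (30000/1001) = 23023/125 s.
Target frame: (23023/125) × (30) = 138138/25 ≈ 5525.520 → 5526.
At 30 labels/s: frame 5526 → 00:03:04:06.

00:03:04:06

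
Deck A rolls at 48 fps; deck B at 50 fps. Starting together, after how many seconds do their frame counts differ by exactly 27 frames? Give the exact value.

The gap grows by |50 − 48| = 2 frames per second.
Time for a 27-frame gap: 27 ÷ (2) = 13.5 s.

13.5 seconds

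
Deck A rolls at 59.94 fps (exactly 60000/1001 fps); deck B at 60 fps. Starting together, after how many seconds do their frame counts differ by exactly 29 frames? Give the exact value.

29029/60 seconds

The gap grows by |60 − 60000/1001| = 60/1001 frames per second.
Time for a 29-frame gap: 29 ÷ (60/1001) = 29029/60 s.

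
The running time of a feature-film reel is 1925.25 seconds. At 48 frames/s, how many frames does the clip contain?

Frames = 1925.25 × 48 = 92412.

92412 frames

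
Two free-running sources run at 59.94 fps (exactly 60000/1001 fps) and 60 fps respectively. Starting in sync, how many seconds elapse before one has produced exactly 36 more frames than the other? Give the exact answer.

600.6 seconds

The gap grows by |60 − 60000/1001| = 60/1001 frames per second.
Time for a 36-frame gap: 36 ÷ (60/1001) = 600.6 s.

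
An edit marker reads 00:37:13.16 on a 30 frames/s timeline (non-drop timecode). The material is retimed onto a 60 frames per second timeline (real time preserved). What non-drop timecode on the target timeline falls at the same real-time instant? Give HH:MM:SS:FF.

00:37:13:32

Source frame index: (0×3600 + 37×60 + 13) × 30 + 16 = 67006.
Real time: 67006 / (30) = 33503/15 s.
Target frame: (33503/15) × (60) = 134012.
At 60 labels/s: frame 134012 → 00:37:13:32.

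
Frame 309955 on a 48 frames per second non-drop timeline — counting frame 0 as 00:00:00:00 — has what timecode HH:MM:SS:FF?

309955 ÷ 48 = 6457 full seconds, remainder 19 frames.
6457 s = 1 h 47 min 37 s.
Timecode: 01:47:37:19.

01:47:37:19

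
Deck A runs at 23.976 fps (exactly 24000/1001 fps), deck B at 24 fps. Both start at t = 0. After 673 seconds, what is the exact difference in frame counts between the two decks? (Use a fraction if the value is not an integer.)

16152/1001 frames

A emits 24000/1001 × 673 = 16152000/1001 frames; B emits 24 × 673 = 16152.
Difference = 16152/1001 frames (≈ 16.1359); B is ahead of A.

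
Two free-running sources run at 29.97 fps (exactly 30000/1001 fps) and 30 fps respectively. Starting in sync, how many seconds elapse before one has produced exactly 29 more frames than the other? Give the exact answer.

The gap grows by |30 − 30000/1001| = 30/1001 frames per second.
Time for a 29-frame gap: 29 ÷ (30/1001) = 29029/30 s.

29029/30 seconds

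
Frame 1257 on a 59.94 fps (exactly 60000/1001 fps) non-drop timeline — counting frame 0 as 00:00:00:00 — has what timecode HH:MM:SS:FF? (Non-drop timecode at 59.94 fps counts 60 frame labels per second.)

00:00:20:57

1257 ÷ 60 = 20 full seconds, remainder 57 frames.
20 s = 0 h 0 min 20 s.
Timecode: 00:00:20:57.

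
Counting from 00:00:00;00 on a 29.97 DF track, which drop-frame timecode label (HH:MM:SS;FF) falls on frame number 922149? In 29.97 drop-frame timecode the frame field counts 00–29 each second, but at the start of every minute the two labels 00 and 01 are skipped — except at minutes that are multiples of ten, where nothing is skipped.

Ten DF minutes hold 17982 frames, so frame 922149 lies in block 51 (frames 917082–935063) with 5067 frames into that block.
The block's first minute is 1800 frames and the rest 1798 each; 5067 frames reaches minute 2, so 51 × 18 + 2 × 2 = 922 labels have been skipped so far.
Adding those back, label number 922149 + 922 = 923071 at 30 labels/s is 30769 s + 1 f = 8 h 32 min 49 s frame 1, i.e. 08:32:49;01.

08:32:49;01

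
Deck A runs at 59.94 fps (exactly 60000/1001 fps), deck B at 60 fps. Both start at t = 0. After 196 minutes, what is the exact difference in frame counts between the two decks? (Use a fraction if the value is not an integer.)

100800/143 frames

196 min = 11760 s.
A emits 60000/1001 × 11760 = 100800000/143 frames; B emits 60 × 11760 = 705600.
Difference = 100800/143 frames (≈ 704.8951); B is ahead of A.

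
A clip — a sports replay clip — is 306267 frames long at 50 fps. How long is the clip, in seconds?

Running time = 306267 / (50) = 6125.34 s.

6125.34 seconds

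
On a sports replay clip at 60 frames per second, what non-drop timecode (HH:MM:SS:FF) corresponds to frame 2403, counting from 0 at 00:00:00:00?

00:00:40:03

2403 ÷ 60 = 40 full seconds, remainder 3 frames.
40 s = 0 h 0 min 40 s.
Timecode: 00:00:40:03.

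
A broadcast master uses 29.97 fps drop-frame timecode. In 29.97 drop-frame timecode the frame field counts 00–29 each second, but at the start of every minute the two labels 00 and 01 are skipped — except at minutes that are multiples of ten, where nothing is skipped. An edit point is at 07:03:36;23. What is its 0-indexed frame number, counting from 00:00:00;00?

761741

Complete 10-minute blocks: 42, each 17982 frames → 755244.
Remaining 3 whole minutes in the current block: 1800 + 2 × 1798 = 5396 frames.
Within the current minute: 36 × 30 + 23 − 2 = 1101 (labels ;00/;01 skipped at this minute). Total = 755244 + 5396 + 1101 = 761741.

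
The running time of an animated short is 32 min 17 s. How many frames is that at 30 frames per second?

58110 frames

32 min 17 s = 1937 s.
Frames = 1937 × 30 = 58110.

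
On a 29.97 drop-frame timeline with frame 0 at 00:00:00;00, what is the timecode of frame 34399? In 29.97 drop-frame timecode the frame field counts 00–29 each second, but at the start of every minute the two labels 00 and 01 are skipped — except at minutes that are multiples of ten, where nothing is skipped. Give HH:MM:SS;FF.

00:19:07;25

Each 10-minute DF block holds 10 × 60 × 30 − 9 × 2 = 17982 frames. 34399 ÷ 17982 → 1 full block, remainder 16417.
Within the partial block the first minute is 1800 frames and each further minute 1798, so 9 further minute boundaries passed. Total skipped labels = 18 × 1 + 2 × 9 = 36.
Non-drop label index = 34399 + 36 = 34435; at 30 labels/s that is 00:19:07:25, i.e. DF 00:19:07;25.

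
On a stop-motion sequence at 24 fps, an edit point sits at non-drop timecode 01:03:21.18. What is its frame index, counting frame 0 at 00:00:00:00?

frame 91242

Total seconds to the label: (1 × 3600 + 3 × 60 + 21) = 3801.
Frame index = 3801 × 24 + 18 = 91242.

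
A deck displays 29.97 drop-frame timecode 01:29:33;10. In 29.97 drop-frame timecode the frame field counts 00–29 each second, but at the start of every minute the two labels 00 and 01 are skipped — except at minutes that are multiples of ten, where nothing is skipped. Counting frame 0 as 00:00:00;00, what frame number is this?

161038

As if non-drop at 30 labels/s: (1 × 3600 + 29 × 60 + 33) × 30 + 10 = 161200.
Minute boundaries passed: 89; those not divisible by 10: 89 − 8 = 81; dropped labels = 2 × 81 = 162.
Actual frame index = 161200 − 162 = 161038.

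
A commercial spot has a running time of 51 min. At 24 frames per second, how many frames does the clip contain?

73440 frames

51 min = 3060 s.
Frames = 3060 × 24 = 73440.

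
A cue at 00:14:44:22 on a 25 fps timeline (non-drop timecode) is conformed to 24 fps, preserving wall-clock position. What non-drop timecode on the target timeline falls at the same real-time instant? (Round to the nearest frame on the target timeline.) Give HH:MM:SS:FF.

00:14:44:21

Source frame index: (0×3600 + 14×60 + 44) × 25 + 22 = 22122.
Real time: 22122 / (25) = 22122/25 s.
Target frame: (22122/25) × (24) = 530928/25 ≈ 21237.120 → 21237.
At 24 labels/s: frame 21237 → 00:14:44:21.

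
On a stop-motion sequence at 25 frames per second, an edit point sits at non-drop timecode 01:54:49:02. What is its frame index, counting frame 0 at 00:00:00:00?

172227

Total seconds to the label: (1 × 3600 + 54 × 60 + 49) = 6889.
Frame index = 6889 × 25 + 2 = 172227.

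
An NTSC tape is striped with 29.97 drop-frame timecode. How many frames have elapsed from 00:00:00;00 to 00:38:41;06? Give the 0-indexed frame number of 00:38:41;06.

69566

Complete 10-minute blocks: 3, each 17982 frames → 53946.
Remaining 8 whole minutes in the current block: 1800 + 7 × 1798 = 14386 frames.
Within the current minute: 41 × 30 + 6 − 2 = 1234 (labels ;00/;01 skipped at this minute). Total = 53946 + 14386 + 1234 = 69566.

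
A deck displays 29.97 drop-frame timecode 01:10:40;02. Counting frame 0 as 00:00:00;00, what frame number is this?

127076

Complete 10-minute blocks: 7, each 17982 frames → 125874.
Remaining 0 whole minutes in the current block: 0 frames.
Within the current minute: 40 × 30 + 2 = 1202. Total = 125874 + 0 + 1202 = 127076.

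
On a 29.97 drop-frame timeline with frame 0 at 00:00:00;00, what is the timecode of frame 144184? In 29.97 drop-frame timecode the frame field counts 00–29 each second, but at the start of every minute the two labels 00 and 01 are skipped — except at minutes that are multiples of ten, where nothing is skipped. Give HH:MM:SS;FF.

01:20:10;28

Each 10-minute DF block holds 10 × 60 × 30 − 9 × 2 = 17982 frames. 144184 ÷ 17982 → 8 full blocks, remainder 328.
Within the partial block the first minute is 1800 frames and each further minute 1798, so 0 further minute boundaries passed. Total skipped labels = 18 × 8 + 2 × 0 = 144.
Non-drop label index = 144184 + 144 = 144328; at 30 labels/s that is 01:20:10:28, i.e. DF 01:20:10;28.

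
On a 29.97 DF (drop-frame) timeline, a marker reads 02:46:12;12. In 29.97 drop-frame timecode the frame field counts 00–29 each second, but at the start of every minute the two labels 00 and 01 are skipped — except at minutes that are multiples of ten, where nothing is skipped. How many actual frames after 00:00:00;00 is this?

Complete 10-minute blocks: 16, each 17982 frames → 287712.
Remaining 6 whole minutes in the current block: 1800 + 5 × 1798 = 10790 frames.
Within the current minute: 12 × 30 + 12 − 2 = 370 (labels ;00/;01 skipped at this minute). Total = 287712 + 10790 + 370 = 298872.

298872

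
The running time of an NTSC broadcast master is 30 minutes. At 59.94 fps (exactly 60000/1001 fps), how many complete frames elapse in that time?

30 min = 1800 s.
Frames = 1800 × 60000/1001 = 108000000/1001 ≈ 107892.1079.
Complete frames: 107892.

107892 frames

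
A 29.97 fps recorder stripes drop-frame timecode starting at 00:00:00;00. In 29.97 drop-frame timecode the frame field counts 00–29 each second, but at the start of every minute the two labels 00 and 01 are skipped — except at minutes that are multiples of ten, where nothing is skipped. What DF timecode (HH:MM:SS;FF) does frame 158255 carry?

01:28:00;15

Ten DF minutes hold 17982 frames, so frame 158255 lies in block 8 (frames 143856–161837) with 14399 frames into that block.
The block's first minute is 1800 frames and the rest 1798 each; 14399 frames reaches minute 8, so 8 × 18 + 8 × 2 = 160 labels have been skipped so far.
Adding those back, label number 158255 + 160 = 158415 at 30 labels/s is 5280 s + 15 f = 1 h 28 min 0 s frame 15, i.e. 01:28:00;15.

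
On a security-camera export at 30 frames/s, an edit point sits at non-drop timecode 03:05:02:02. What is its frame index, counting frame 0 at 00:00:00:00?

Total seconds to the label: (3 × 3600 + 5 × 60 + 2) = 11102.
Frame index = 11102 × 30 + 2 = 333062.

333062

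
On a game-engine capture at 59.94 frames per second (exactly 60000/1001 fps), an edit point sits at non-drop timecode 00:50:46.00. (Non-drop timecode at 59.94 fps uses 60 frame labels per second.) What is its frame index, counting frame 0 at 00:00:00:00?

Total seconds to the label: (0 × 3600 + 50 × 60 + 46) = 3046.
Frame index = 3046 × 60 + 0 = 182760.

182760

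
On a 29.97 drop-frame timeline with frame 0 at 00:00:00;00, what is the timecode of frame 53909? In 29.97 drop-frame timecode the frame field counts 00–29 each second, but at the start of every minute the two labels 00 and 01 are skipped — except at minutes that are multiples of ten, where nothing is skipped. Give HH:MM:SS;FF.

00:29:58;23

Ten DF minutes hold 17982 frames, so frame 53909 lies in block 2 (frames 35964–53945) with 17945 frames into that block.
The block's first minute is 1800 frames and the rest 1798 each; 17945 frames reaches minute 9, so 2 × 18 + 9 × 2 = 54 labels have been skipped so far.
Adding those back, label number 53909 + 54 = 53963 at 30 labels/s is 1798 s + 23 f = 0 h 29 min 58 s frame 23, i.e. 00:29:58;23.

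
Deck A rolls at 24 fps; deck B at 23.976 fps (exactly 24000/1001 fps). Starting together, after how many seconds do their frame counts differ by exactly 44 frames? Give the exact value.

The gap grows by |24000/1001 − 24| = 24/1001 frames per second.
Time for a 44-frame gap: 44 ÷ (24/1001) = 11011/6 s.

11011/6 seconds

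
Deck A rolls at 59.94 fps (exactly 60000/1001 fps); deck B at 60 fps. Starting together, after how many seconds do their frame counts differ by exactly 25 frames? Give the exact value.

5005/12 seconds

The gap grows by |60 − 60000/1001| = 60/1001 frames per second.
Time for a 25-frame gap: 25 ÷ (60/1001) = 5005/12 s.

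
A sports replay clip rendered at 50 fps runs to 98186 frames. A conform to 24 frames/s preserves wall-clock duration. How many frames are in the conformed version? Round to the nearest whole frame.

47129 frames

Frames at target rate = 98186 × (24) / (50) = 1178232/25 ≈ 47129.280.
Nearest whole frame: 47129.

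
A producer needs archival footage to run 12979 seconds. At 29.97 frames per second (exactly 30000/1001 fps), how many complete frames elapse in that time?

Frames = 12979 × 30000/1001 = 389370000/1001 ≈ 388981.0190.
Complete frames: 388981.

388981 frames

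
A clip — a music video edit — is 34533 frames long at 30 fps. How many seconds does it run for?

Running time = 34533 / (30) = 1151.1 s.

1151.1 seconds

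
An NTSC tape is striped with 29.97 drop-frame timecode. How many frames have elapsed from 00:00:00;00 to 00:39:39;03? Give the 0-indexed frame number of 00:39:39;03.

71301

As if non-drop at 30 labels/s: (0 × 3600 + 39 × 60 + 39) × 30 + 3 = 71373.
Minute boundaries passed: 39; those not divisible by 10: 39 − 3 = 36; dropped labels = 2 × 36 = 72.
Actual frame index = 71373 − 72 = 71301.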